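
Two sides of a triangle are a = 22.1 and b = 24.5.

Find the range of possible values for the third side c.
Triangle inequality: |a − b| < c < a + b
|a − b| = |22.1 − 24.5| = 2.4
a + b = 22.1 + 24.5 = 46.6

2.4 < c < 46.6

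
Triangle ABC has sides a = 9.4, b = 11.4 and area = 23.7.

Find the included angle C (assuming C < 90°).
Area = ½·a·b·sin(C)  ⇒  sin(C) = 2·Area/(a·b) = 2·23.7/(9.4·11.4) = 47.4/107.16 ≈ 0.442329
C = arcsin(0.442329) ≈ 26.2526° (taking the acute solution since C < 90°)

C = 26.25°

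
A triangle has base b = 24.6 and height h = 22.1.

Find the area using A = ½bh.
A = ½·b·h = ½·24.6·22.1 = ½·543.66 = 271.83

Area = 271.83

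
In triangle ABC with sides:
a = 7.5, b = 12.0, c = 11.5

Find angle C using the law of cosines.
c² = a² + b² − 2ab·cos(C)  ⇒  cos(C) = (a² + b² − c²)/(2ab)
cos(C) = (7.5² + 12.0² − 11.5²)/(2·7.5·12.0) = (56.25 + 144 − 132.25)/180 = 68/180 ≈ 0.377778
C = arccos(0.377778) ≈ 67.8039°

C = 67.8°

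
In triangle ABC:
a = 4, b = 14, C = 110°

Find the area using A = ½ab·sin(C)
A = ½·a·b·sin(C) = ½·4·14·sin(110°)
sin(110°) ≈ 0.939693
A ≈ ½·56·0.939693 = 28·0.939693 ≈ 26.3114

Area = 26.31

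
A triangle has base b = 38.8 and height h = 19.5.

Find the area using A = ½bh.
A = ½·b·h = ½·38.8·19.5 = ½·756.6 = 378.3

Area = 378.3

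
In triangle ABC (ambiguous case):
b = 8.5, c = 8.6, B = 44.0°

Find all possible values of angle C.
b/sin(B) = c/sin(C)  ⇒  sin(C) = c·sin(B)/b = 8.6·sin(44.0°)/8.5
sin(44.0°) ≈ 0.694658
sin(C) ≈ 8.6·0.694658/8.5 ≈ 5.97406/8.5 ≈ 0.702831
Candidate 1: C₁ = arcsin(0.702831) ≈ 44.6546°  →  A = 180° − 44.0° − 44.6546° ≈ 91.3454° > 0, valid
Candidate 2: C₂ = 180° − C₁ ≈ 135.345°  →  A = 180° − 44.0° − 135.345° ≈ 0.654565° > 0, valid

C = 44.65° or C = 135.3° (two solutions)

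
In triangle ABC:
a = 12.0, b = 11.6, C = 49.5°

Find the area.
Two sides and the included angle (SAS): A = ½·a·b·sin(C) = ½·12.0·11.6·sin(49.5°)
sin(49.5°) ≈ 0.760406
A ≈ ½·139.2·0.760406 = 69.6·0.760406 ≈ 52.9243

Area = 52.92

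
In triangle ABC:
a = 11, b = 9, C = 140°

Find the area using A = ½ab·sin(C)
A = ½·a·b·sin(C) = ½·11·9·sin(140°)
sin(140°) ≈ 0.642788
A ≈ ½·99·0.642788 = 49.5·0.642788 ≈ 31.818

Area = 31.82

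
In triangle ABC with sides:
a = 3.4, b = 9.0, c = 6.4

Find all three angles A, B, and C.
Law of cosines for each angle (a² = 11.56, b² = 81, c² = 40.96):
cos(A) = (b² + c² − a²)/(2bc) = (81 + 40.96 − 11.56)/(2·9.0·6.4) = 110.4/115.2 ≈ 0.958333  ⇒  A ≈ 16.5978°
cos(B) = (a² + c² − b²)/(2ac) = (11.56 + 40.96 − 81)/(2·3.4·6.4) = -28.48/43.52 ≈ -0.654412  ⇒  B ≈ 130.875°
cos(C) = (a² + b² − c²)/(2ab) = (11.56 + 81 − 40.96)/(2·3.4·9.0) = 51.6/61.2 ≈ 0.843137  ⇒  C ≈ 32.5271°
Check: A + B + C ≈ 180°

A = 16.6°, B = 130.9°, C = 32.53°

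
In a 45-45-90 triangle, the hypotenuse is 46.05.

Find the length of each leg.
In a 45-45-90 triangle hypotenuse = leg·√2, so leg = hypotenuse/√2.
Leg = 46.05/√2 ≈ 46.05/1.41421 ≈ 32.5623

Each leg = 32.56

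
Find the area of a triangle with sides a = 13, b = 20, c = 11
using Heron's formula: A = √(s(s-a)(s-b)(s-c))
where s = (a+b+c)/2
s = (13 + 20 + 11)/2 = 44/2 = 22
s − a = 9, s − b = 2, s − c = 11
s(s−a)(s−b)(s−c) = 22·9·2·11 = 4356
Area = √4356 ≈ 66

s = 22.0, Area = 66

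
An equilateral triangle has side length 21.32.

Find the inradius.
r = Area/s with s the semi-perimeter.
Area = (√3/4)·21.32² = (√3/4)·454.5424 ≈ 0.433013·454.5424 ≈ 196.823
s = 3·21.32/2 = 31.98
r ≈ 196.823/31.98 ≈ 6.15455
(Equivalently r = side/(2√3) = 21.32/3.4641 ≈ 6.15455.)

r = 6.155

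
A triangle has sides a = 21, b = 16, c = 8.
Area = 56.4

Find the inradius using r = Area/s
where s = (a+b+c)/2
s = (21 + 16 + 8)/2 = 45/2 = 22.5
r = Area/s = 56.4/22.5 ≈ 2.50667

r = 2.507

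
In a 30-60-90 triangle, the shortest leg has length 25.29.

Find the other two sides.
In a 30-60-90 triangle the sides are in ratio 1 : √3 : 2 (short leg : long leg : hypotenuse).
Long leg = 25.29·√3 ≈ 25.29·1.73205 ≈ 43.8036
Hypotenuse = 2·25.29 = 50.58

Long leg = 25.29√3 = 43.8, Hypotenuse = 50.58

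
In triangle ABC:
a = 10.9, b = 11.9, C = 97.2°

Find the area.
Two sides and the included angle (SAS): A = ½·a·b·sin(C) = ½·10.9·11.9·sin(97.2°)
sin(97.2°) ≈ 0.992115
A ≈ ½·129.71·0.992115 = 64.855·0.992115 ≈ 64.3436

Area = 64.34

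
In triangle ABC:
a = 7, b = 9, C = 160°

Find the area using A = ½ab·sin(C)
A = ½·a·b·sin(C) = ½·7·9·sin(160°)
sin(160°) ≈ 0.34202
A ≈ ½·63·0.34202 = 31.5·0.34202 ≈ 10.7736

Area = 10.77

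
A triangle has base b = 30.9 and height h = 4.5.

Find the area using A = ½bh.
A = ½·b·h = ½·30.9·4.5 = ½·139.05 = 69.525

Area = 69.525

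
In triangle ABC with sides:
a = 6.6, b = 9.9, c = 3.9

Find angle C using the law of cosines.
c² = a² + b² − 2ab·cos(C)  ⇒  cos(C) = (a² + b² − c²)/(2ab)
cos(C) = (6.6² + 9.9² − 3.9²)/(2·6.6·9.9) = (43.56 + 98.01 − 15.21)/130.68 = 126.36/130.68 ≈ 0.966942
C = arccos(0.966942) ≈ 14.7733°

C = 14.77°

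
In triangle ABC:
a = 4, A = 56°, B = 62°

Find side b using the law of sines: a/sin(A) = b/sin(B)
a/sin(A) = b/sin(B)  ⇒  b = a·sin(B)/sin(A) = 4·sin(62°)/sin(56°)
sin(62°) ≈ 0.882948, sin(56°) ≈ 0.829038
b ≈ 4·0.882948/0.829038 ≈ 3.53179/0.829038 ≈ 4.26011

b = 4.26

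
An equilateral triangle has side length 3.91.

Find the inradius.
r = Area/s with s the semi-perimeter.
Area = (√3/4)·3.91² = (√3/4)·15.2881 ≈ 0.433013·15.2881 ≈ 6.61994
s = 3·3.91/2 = 5.865
r ≈ 6.61994/5.865 ≈ 1.12872
(Equivalently r = side/(2√3) = 3.91/3.4641 ≈ 1.12872.)

r = 1.129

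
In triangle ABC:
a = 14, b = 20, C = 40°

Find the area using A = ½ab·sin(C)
A = ½·a·b·sin(C) = ½·14·20·sin(40°)
sin(40°) ≈ 0.642788
A ≈ ½·280·0.642788 = 140·0.642788 ≈ 89.9903

Area = 89.99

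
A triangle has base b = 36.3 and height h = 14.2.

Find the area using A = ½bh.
A = ½·b·h = ½·36.3·14.2 = ½·515.46 = 257.73

Area = 257.73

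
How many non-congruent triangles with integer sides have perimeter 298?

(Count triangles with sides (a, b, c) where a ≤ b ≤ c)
Let a ≤ b ≤ c with a + b + c = 298. The only binding inequality is a + b > c, i.e. 298 − c > c, so c < 298/2; and c ≥ 298/3 since c is the largest side.
So 100 ≤ c ≤ 148. For each c, b runs from ⌈(298 − c)/2⌉ up to c (then a = 298 − b − c satisfies 1 ≤ a ≤ b automatically), giving c − ⌈(298 − c)/2⌉ + 1 choices.
Summing over c: 2 + 3 + 5 + 6 + … + 72 + 74  (49 terms, c = 100, …, 148) = 1850
Check (closed form: nearest integer to p²/48 for even p, (p+3)²/48 for odd p): 298²/48 = 88804/48 ≈ 1850.08 → 1850

1850 triangles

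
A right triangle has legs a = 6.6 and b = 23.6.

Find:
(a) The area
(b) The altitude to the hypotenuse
(a) The legs are perpendicular, so Area = ½·a·b = ½·6.6·23.6 = ½·155.76 = 77.88
(b) Hypotenuse c = √(a² + b²) = √(43.56 + 556.96) = √600.52 ≈ 24.5055
    Area = ½·c·h_c  ⇒  h_c = 2·Area/c = 155.76/24.5055 ≈ 6.35612

Area = 77.88, h_c = 6.356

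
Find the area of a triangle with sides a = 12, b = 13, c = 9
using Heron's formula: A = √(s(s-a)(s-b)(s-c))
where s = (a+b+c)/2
s = (12 + 13 + 9)/2 = 34/2 = 17
s − a = 5, s − b = 4, s − c = 8
s(s−a)(s−b)(s−c) = 17·5·4·8 = 2720
Area = √2720 ≈ 52.1536

s = 17.0, Area = 52.15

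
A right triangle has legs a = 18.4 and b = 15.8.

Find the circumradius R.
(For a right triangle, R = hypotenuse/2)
Hypotenuse c = √(a² + b²) = √(338.56 + 249.64) = √588.2 ≈ 24.2528
R = c/2 ≈ 24.2528/2 ≈ 12.1264

R = 12.13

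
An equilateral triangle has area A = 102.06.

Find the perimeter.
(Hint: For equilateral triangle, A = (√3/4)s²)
A = (√3/4)s²  ⇒  s² = 4A/√3 = 4·102.06/√3 = 408.24/1.73205 ≈ 235.697
s ≈ √235.697 ≈ 15.3524
Perimeter = 3s ≈ 3·15.3524 ≈ 46.0573

Perimeter = 46.06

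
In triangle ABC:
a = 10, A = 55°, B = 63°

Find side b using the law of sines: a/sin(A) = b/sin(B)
a/sin(A) = b/sin(B)  ⇒  b = a·sin(B)/sin(A) = 10·sin(63°)/sin(55°)
sin(63°) ≈ 0.891007, sin(55°) ≈ 0.819152
b ≈ 10·0.891007/0.819152 ≈ 8.91007/0.819152 ≈ 10.8772

b = 10.88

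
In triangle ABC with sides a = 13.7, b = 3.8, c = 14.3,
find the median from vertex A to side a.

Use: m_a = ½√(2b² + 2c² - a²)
m_a = ½√(2·3.8² + 2·14.3² − 13.7²) = ½√(2·14.44 + 2·204.49 − 187.69) = ½√(28.88 + 408.98 − 187.69) = ½√250.17
√250.17 ≈ 15.8168, so m_a ≈ 7.90838

m_a = 7.908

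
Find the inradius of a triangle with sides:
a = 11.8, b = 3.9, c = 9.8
r = Area/s where s is the semi-perimeter.
s = (11.8 + 3.9 + 9.8)/2 = 25.5/2 = 12.75
Area = √(s(s−a)(s−b)(s−c)) = √(12.75·0.95·8.85·2.95) ≈ √316.227 ≈ 17.7828
r ≈ 17.7828/12.75 ≈ 1.39473

r = 1.395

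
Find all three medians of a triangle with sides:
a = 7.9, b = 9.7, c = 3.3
Median formula: m_a = ½√(2b² + 2c² − a²) (and cyclically). a² = 62.41, b² = 94.09, c² = 10.89.
m_a = ½√(2·94.09 + 2·10.89 − 62.41) = ½√147.55 ≈ ½·12.147 ≈ 6.07351
m_b = ½√(2·62.41 + 2·10.89 − 94.09) = ½√52.51 ≈ ½·7.24638 ≈ 3.62319
m_c = ½√(2·62.41 + 2·94.09 − 10.89) = ½√302.11 ≈ ½·17.3813 ≈ 8.69066

m_a = 6.074, m_b = 3.623, m_c = 8.691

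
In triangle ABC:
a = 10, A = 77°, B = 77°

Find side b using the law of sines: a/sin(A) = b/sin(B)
a/sin(A) = b/sin(B)  ⇒  b = a·sin(B)/sin(A) = 10·sin(77°)/sin(77°)
sin(77°) ≈ 0.97437, sin(77°) ≈ 0.97437
b ≈ 10·0.97437/0.97437 ≈ 9.7437/0.97437 ≈ 10

b = 10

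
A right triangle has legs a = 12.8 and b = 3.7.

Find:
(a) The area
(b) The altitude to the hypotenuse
(a) The legs are perpendicular, so Area = ½·a·b = ½·12.8·3.7 = ½·47.36 = 23.68
(b) Hypotenuse c = √(a² + b²) = √(163.84 + 13.69) = √177.53 ≈ 13.324
    Area = ½·c·h_c  ⇒  h_c = 2·Area/c = 47.36/13.324 ≈ 3.55448

Area = 23.68, h_c = 3.554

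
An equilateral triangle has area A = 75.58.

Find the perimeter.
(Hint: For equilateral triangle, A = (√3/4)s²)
A = (√3/4)s²  ⇒  s² = 4A/√3 = 4·75.58/√3 = 302.32/1.73205 ≈ 174.545
s ≈ √174.545 ≈ 13.2115
Perimeter = 3s ≈ 3·13.2115 ≈ 39.6346

Perimeter = 39.63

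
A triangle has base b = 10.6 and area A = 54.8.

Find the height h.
A = ½·b·h  ⇒  h = 2A/b = 2·54.8/10.6 = 109.6/10.6 ≈ 10.3396

h = 10.34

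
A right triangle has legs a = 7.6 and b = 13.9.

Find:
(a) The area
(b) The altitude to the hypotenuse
(a) The legs are perpendicular, so Area = ½·a·b = ½·7.6·13.9 = ½·105.64 = 52.82
(b) Hypotenuse c = √(a² + b²) = √(57.76 + 193.21) = √250.97 ≈ 15.842
    Area = ½·c·h_c  ⇒  h_c = 2·Area/c = 105.64/15.842 ≈ 6.66834

Area = 52.82, h_c = 6.668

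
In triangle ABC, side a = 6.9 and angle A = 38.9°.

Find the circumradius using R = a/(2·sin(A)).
R = a/(2·sin(A)) = 6.9/(2·sin(38.9°))
sin(38.9°) ≈ 0.627963
R ≈ 6.9/(2·0.627963) = 6.9/1.25593 ≈ 5.49395

R = 5.494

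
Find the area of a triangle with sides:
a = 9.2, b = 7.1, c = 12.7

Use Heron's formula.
s = (9.2 + 7.1 + 12.7)/2 = 29/2 = 14.5
s − a = 5.3, s − b = 7.4, s − c = 1.8
s(s−a)(s−b)(s−c) = 14.5·5.3·7.4·1.8 ≈ 1023.64
Area = √1023.64 ≈ 31.9944

Area = 31.99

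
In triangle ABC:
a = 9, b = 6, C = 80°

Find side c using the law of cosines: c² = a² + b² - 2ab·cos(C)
c² = 9² + 6² − 2·9·6·cos(80°)
cos(80°) ≈ 0.173648
c² ≈ 81 + 36 − 108·(0.173648) ≈ 117 − 18.754 ≈ 98.246
c ≈ √98.246 ≈ 9.91191

c = 9.912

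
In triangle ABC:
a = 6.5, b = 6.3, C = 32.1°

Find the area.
Two sides and the included angle (SAS): A = ½·a·b·sin(C) = ½·6.5·6.3·sin(32.1°)
sin(32.1°) ≈ 0.531399
A ≈ ½·40.95·0.531399 = 20.475·0.531399 ≈ 10.8804

Area = 10.88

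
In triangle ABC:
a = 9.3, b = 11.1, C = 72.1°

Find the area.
Two sides and the included angle (SAS): A = ½·a·b·sin(C) = ½·9.3·11.1·sin(72.1°)
sin(72.1°) ≈ 0.951594
A ≈ ½·103.23·0.951594 = 51.615·0.951594 ≈ 49.1165

Area = 49.12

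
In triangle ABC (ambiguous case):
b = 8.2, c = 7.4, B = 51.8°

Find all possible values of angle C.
b/sin(B) = c/sin(C)  ⇒  sin(C) = c·sin(B)/b = 7.4·sin(51.8°)/8.2
sin(51.8°) ≈ 0.785857
sin(C) ≈ 7.4·0.785857/8.2 ≈ 5.81534/8.2 ≈ 0.709188
Candidate 1: C₁ = arcsin(0.709188) ≈ 45.1689°  →  A = 180° − 51.8° − 45.1689° ≈ 83.0311° > 0, valid
Candidate 2: C₂ = 180° − C₁ ≈ 134.831°  →  A = 180° − 51.8° − 134.831° ≈ -6.6311° ≤ 0, not a valid triangle

C = 45.17° (one solution)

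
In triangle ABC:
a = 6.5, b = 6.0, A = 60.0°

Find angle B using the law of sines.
a/sin(A) = b/sin(B)  ⇒  sin(B) = b·sin(A)/a = 6.0·sin(60.0°)/6.5
sin(60.0°) ≈ 0.866025
sin(B) ≈ 6.0·0.866025/6.5 ≈ 5.19615/6.5 ≈ 0.799408
B = arcsin(0.799408) ≈ 53.0736°
(Since b ≤ a we need B ≤ A, so the obtuse alternative 180° − 53.0736° ≈ 126.926° is rejected.)

B = 53.07°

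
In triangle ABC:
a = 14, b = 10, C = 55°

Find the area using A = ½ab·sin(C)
A = ½·a·b·sin(C) = ½·14·10·sin(55°)
sin(55°) ≈ 0.819152
A ≈ ½·140·0.819152 = 70·0.819152 ≈ 57.3406

Area = 57.34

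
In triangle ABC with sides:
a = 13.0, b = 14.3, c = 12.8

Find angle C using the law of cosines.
c² = a² + b² − 2ab·cos(C)  ⇒  cos(C) = (a² + b² − c²)/(2ab)
cos(C) = (13.0² + 14.3² − 12.8²)/(2·13.0·14.3) = (169 + 204.49 − 163.84)/371.8 = 209.65/371.8 ≈ 0.563878
C = arccos(0.563878) ≈ 55.6756°

C = 55.68°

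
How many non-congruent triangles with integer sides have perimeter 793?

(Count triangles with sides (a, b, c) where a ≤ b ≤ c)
Let a ≤ b ≤ c with a + b + c = 793. The only binding inequality is a + b > c, i.e. 793 − c > c, so c < 793/2; and c ≥ 793/3 since c is the largest side.
So 265 ≤ c ≤ 396. For each c, b runs from ⌈(793 − c)/2⌉ up to c (then a = 793 − b − c satisfies 1 ≤ a ≤ b automatically), giving c − ⌈(793 − c)/2⌉ + 1 choices.
Summing over c: 2 + 3 + 5 + 6 + … + 197 + 198  (132 terms, c = 265, …, 396) = 13200
Check (closed form: nearest integer to p²/48 for even p, (p+3)²/48 for odd p): (793+3)²/48 = 796²/48 = 633616/48 ≈ 13200.33 → 13200

13200 triangles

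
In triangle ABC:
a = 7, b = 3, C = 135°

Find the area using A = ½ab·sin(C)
A = ½·a·b·sin(C) = ½·7·3·sin(135°)
sin(135°) ≈ 0.707107
A ≈ ½·21·0.707107 = 10.5·0.707107 ≈ 7.42462

Area = 7.425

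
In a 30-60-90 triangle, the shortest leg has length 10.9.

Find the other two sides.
In a 30-60-90 triangle the sides are in ratio 1 : √3 : 2 (short leg : long leg : hypotenuse).
Long leg = 10.9·√3 ≈ 10.9·1.73205 ≈ 18.8794
Hypotenuse = 2·10.9 = 21.8

Long leg = 10.9√3 = 18.88, Hypotenuse = 21.8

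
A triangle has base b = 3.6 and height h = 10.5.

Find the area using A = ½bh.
A = ½·b·h = ½·3.6·10.5 = ½·37.8 = 18.9

Area = 18.9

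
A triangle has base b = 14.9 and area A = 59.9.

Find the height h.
A = ½·b·h  ⇒  h = 2A/b = 2·59.9/14.9 = 119.8/14.9 ≈ 8.04027

h = 8.04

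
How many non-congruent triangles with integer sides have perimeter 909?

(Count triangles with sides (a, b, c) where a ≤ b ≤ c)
Let a ≤ b ≤ c with a + b + c = 909. The only binding inequality is a + b > c, i.e. 909 − c > c, so c < 909/2; and c ≥ 909/3 since c is the largest side.
So 303 ≤ c ≤ 454. For each c, b runs from ⌈(909 − c)/2⌉ up to c (then a = 909 − b − c satisfies 1 ≤ a ≤ b automatically), giving c − ⌈(909 − c)/2⌉ + 1 choices.
Summing over c: 1 + 2 + 4 + 5 + … + 226 + 227  (152 terms, c = 303, …, 454) = 17328
Check (closed form: nearest integer to p²/48 for even p, (p+3)²/48 for odd p): (909+3)²/48 = 912²/48 = 831744/48 ≈ 17328.00 → 17328

17328 triangles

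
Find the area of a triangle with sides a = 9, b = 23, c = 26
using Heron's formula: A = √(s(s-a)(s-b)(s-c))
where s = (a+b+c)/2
s = (9 + 23 + 26)/2 = 58/2 = 29
s − a = 20, s − b = 6, s − c = 3
s(s−a)(s−b)(s−c) = 29·20·6·3 = 10440
Area = √10440 ≈ 102.176

s = 29.0, Area = 102.2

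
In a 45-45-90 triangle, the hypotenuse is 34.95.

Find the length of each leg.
In a 45-45-90 triangle hypotenuse = leg·√2, so leg = hypotenuse/√2.
Leg = 34.95/√2 ≈ 34.95/1.41421 ≈ 24.7134

Each leg = 24.71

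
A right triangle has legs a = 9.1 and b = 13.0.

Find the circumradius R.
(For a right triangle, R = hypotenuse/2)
Hypotenuse c = √(a² + b²) = √(82.81 + 169) = √251.81 ≈ 15.8685
R = c/2 ≈ 15.8685/2 ≈ 7.93426

R = 7.934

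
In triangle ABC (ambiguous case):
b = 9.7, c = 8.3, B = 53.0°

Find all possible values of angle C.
b/sin(B) = c/sin(C)  ⇒  sin(C) = c·sin(B)/b = 8.3·sin(53.0°)/9.7
sin(53.0°) ≈ 0.798636
sin(C) ≈ 8.3·0.798636/9.7 ≈ 6.62867/9.7 ≈ 0.683369
Candidate 1: C₁ = arcsin(0.683369) ≈ 43.1074°  →  A = 180° − 53.0° − 43.1074° ≈ 83.8926° > 0, valid
Candidate 2: C₂ = 180° − C₁ ≈ 136.893°  →  A = 180° − 53.0° − 136.893° ≈ -9.8926° ≤ 0, not a valid triangle

C = 43.11° (one solution)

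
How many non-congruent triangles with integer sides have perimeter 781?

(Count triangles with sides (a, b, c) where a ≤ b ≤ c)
Let a ≤ b ≤ c with a + b + c = 781. The only binding inequality is a + b > c, i.e. 781 − c > c, so c < 781/2; and c ≥ 781/3 since c is the largest side.
So 261 ≤ c ≤ 390. For each c, b runs from ⌈(781 − c)/2⌉ up to c (then a = 781 − b − c satisfies 1 ≤ a ≤ b automatically), giving c − ⌈(781 − c)/2⌉ + 1 choices.
Summing over c: 2 + 3 + 5 + 6 + … + 194 + 195  (130 terms, c = 261, …, 390) = 12805
Check (closed form: nearest integer to p²/48 for even p, (p+3)²/48 for odd p): (781+3)²/48 = 784²/48 = 614656/48 ≈ 12805.33 → 12805

12805 triangles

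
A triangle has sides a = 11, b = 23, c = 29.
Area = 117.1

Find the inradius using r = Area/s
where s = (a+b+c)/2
s = (11 + 23 + 29)/2 = 63/2 = 31.5
r = Area/s = 117.1/31.5 ≈ 3.71746

r = 3.717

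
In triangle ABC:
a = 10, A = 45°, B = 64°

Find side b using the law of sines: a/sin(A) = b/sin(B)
a/sin(A) = b/sin(B)  ⇒  b = a·sin(B)/sin(A) = 10·sin(64°)/sin(45°)
sin(64°) ≈ 0.898794, sin(45°) ≈ 0.707107
b ≈ 10·0.898794/0.707107 ≈ 8.98794/0.707107 ≈ 12.7109

b = 12.71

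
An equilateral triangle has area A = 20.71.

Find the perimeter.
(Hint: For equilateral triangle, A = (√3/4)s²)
A = (√3/4)s²  ⇒  s² = 4A/√3 = 4·20.71/√3 = 82.84/1.73205 ≈ 47.8277
s ≈ √47.8277 ≈ 6.91576
Perimeter = 3s ≈ 3·6.91576 ≈ 20.7473

Perimeter = 20.75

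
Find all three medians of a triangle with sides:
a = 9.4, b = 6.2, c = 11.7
Median formula: m_a = ½√(2b² + 2c² − a²) (and cyclically). a² = 88.36, b² = 38.44, c² = 136.89.
m_a = ½√(2·38.44 + 2·136.89 − 88.36) = ½√262.3 ≈ ½·16.1957 ≈ 8.09784
m_b = ½√(2·88.36 + 2·136.89 − 38.44) = ½√412.06 ≈ ½·20.2993 ≈ 10.1496
m_c = ½√(2·88.36 + 2·38.44 − 136.89) = ½√116.71 ≈ ½·10.8032 ≈ 5.40162

m_a = 8.098, m_b = 10.15, m_c = 5.402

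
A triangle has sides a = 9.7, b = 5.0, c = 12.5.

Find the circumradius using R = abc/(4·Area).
First find the area with Heron's formula.
s = (9.7 + 5.0 + 12.5)/2 = 13.6
Area = √(s(s−a)(s−b)(s−c)) = √(13.6·3.9·8.6·1.1) ≈ √501.758 ≈ 22.4
abc = 9.7·5.0·12.5 = 606.25
R = abc/(4·Area) ≈ 606.25/(4·22.4) = 606.25/89.5999 ≈ 6.76619

R = 6.766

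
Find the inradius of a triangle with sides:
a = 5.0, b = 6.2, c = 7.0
r = Area/s where s is the semi-perimeter.
s = (5.0 + 6.2 + 7.0)/2 = 18.2/2 = 9.1
Area = √(s(s−a)(s−b)(s−c)) = √(9.1·4.1·2.9·2.1) ≈ √227.218 ≈ 15.0737
r ≈ 15.0737/9.1 ≈ 1.65646

r = 1.656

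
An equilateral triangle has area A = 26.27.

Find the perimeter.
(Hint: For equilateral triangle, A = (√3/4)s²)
A = (√3/4)s²  ⇒  s² = 4A/√3 = 4·26.27/√3 = 105.08/1.73205 ≈ 60.668
s ≈ √60.668 ≈ 7.78896
Perimeter = 3s ≈ 3·7.78896 ≈ 23.3669

Perimeter = 23.37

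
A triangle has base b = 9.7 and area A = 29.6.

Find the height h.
A = ½·b·h  ⇒  h = 2A/b = 2·29.6/9.7 = 59.2/9.7 ≈ 6.10309

h = 6.103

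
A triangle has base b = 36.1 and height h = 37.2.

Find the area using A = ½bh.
A = ½·b·h = ½·36.1·37.2 = ½·1342.92 = 671.46

Area = 671.46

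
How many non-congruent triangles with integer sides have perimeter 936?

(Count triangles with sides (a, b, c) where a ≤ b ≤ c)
Let a ≤ b ≤ c with a + b + c = 936. The only binding inequality is a + b > c, i.e. 936 − c > c, so c < 936/2; and c ≥ 936/3 since c is the largest side.
So 312 ≤ c ≤ 467. For each c, b runs from ⌈(936 − c)/2⌉ up to c (then a = 936 − b − c satisfies 1 ≤ a ≤ b automatically), giving c − ⌈(936 − c)/2⌉ + 1 choices.
Summing over c: 1 + 2 + 4 + 5 + … + 232 + 233  (156 terms, c = 312, …, 467) = 18252
Check (closed form: nearest integer to p²/48 for even p, (p+3)²/48 for odd p): 936²/48 = 876096/48 ≈ 18252.00 → 18252

18252 triangles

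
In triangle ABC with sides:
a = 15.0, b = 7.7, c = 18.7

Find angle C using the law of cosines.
c² = a² + b² − 2ab·cos(C)  ⇒  cos(C) = (a² + b² − c²)/(2ab)
cos(C) = (15.0² + 7.7² − 18.7²)/(2·15.0·7.7) = (225 + 59.29 − 349.69)/231 = -65.4/231 ≈ -0.283117
C = arccos(-0.283117) ≈ 106.446°

C = 106.4°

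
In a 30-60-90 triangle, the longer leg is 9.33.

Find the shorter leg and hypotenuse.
In a 30-60-90 triangle the sides are in ratio 1 : √3 : 2, so short leg = long leg/√3 and hypotenuse = 2·(short leg).
Short leg = 9.33/√3 ≈ 9.33/1.73205 ≈ 5.38668
Hypotenuse = 2·5.38668 ≈ 10.7734

Short leg = 5.387, Hypotenuse = 10.77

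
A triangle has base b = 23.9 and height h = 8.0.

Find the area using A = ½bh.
A = ½·b·h = ½·23.9·8.0 = ½·191.2 = 95.6

Area = 95.6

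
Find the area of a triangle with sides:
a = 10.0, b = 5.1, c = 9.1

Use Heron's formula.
s = (10.0 + 5.1 + 9.1)/2 = 24.2/2 = 12.1
s − a = 2.1, s − b = 7, s − c = 3
s(s−a)(s−b)(s−c) = 12.1·2.1·7·3 ≈ 533.61
Area = √533.61 ≈ 23.1

Area = 23.1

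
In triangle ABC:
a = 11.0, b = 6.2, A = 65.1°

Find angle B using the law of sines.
a/sin(A) = b/sin(B)  ⇒  sin(B) = b·sin(A)/a = 6.2·sin(65.1°)/11.0
sin(65.1°) ≈ 0.907044
sin(B) ≈ 6.2·0.907044/11.0 ≈ 5.62367/11.0 ≈ 0.511243
B = arcsin(0.511243) ≈ 30.7467°
(Since b ≤ a we need B ≤ A, so the obtuse alternative 180° − 30.7467° ≈ 149.253° is rejected.)

B = 30.75°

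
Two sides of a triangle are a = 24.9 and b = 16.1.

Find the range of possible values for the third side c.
Triangle inequality: |a − b| < c < a + b
|a − b| = |24.9 − 16.1| = 8.8
a + b = 24.9 + 16.1 = 41

8.8 < c < 41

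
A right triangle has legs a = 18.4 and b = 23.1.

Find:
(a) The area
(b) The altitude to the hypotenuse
(a) The legs are perpendicular, so Area = ½·a·b = ½·18.4·23.1 = ½·425.04 = 212.52
(b) Hypotenuse c = √(a² + b²) = √(338.56 + 533.61) = √872.17 ≈ 29.5325
    Area = ½·c·h_c  ⇒  h_c = 2·Area/c = 425.04/29.5325 ≈ 14.3923

Area = 212.52, h_c = 14.39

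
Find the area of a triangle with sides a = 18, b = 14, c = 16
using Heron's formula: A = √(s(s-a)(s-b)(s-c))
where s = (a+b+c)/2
s = (18 + 14 + 16)/2 = 48/2 = 24
s − a = 6, s − b = 10, s − c = 8
s(s−a)(s−b)(s−c) = 24·6·10·8 = 11520
Area = √11520 ≈ 107.331

s = 24.0, Area = 107.3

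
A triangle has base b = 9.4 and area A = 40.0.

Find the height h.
A = ½·b·h  ⇒  h = 2A/b = 2·40.0/9.4 = 80/9.4 ≈ 8.51064

h = 8.511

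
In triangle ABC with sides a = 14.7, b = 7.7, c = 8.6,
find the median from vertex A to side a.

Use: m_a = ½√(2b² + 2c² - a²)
m_a = ½√(2·7.7² + 2·8.6² − 14.7²) = ½√(2·59.29 + 2·73.96 − 216.09) = ½√(118.58 + 147.92 − 216.09) = ½√50.41
√50.41 ≈ 7.1, so m_a ≈ 3.55

m_a = 3.55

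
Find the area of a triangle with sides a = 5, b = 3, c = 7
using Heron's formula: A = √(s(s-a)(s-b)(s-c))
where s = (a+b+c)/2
s = (5 + 3 + 7)/2 = 15/2 = 7.5
s − a = 2.5, s − b = 4.5, s − c = 0.5
s(s−a)(s−b)(s−c) = 7.5·2.5·4.5·0.5 = 42.1875
Area = √42.1875 ≈ 6.49519

s = 7.5, Area = 6.495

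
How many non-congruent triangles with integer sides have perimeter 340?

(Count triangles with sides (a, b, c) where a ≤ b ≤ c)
Let a ≤ b ≤ c with a + b + c = 340. The only binding inequality is a + b > c, i.e. 340 − c > c, so c < 340/2; and c ≥ 340/3 since c is the largest side.
So 114 ≤ c ≤ 169. For each c, b runs from ⌈(340 − c)/2⌉ up to c (then a = 340 − b − c satisfies 1 ≤ a ≤ b automatically), giving c − ⌈(340 − c)/2⌉ + 1 choices.
Summing over c: 2 + 3 + 5 + 6 + … + 83 + 84  (56 terms, c = 114, …, 169) = 2408
Check (closed form: nearest integer to p²/48 for even p, (p+3)²/48 for odd p): 340²/48 = 115600/48 ≈ 2408.33 → 2408

2408 triangles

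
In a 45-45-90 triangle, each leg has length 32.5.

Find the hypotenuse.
In a 45-45-90 triangle the sides are in ratio 1 : 1 : √2, so hypotenuse = leg·√2.
Hypotenuse = 32.5·√2 ≈ 32.5·1.41421 ≈ 45.9619

Hypotenuse = 32.5√2 = 45.96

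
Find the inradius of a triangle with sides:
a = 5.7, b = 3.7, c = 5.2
r = Area/s where s is the semi-perimeter.
s = (5.7 + 3.7 + 5.2)/2 = 14.6/2 = 7.3
Area = √(s(s−a)(s−b)(s−c)) = √(7.3·1.6·3.6·2.1) ≈ √88.3008 ≈ 9.39685
r ≈ 9.39685/7.3 ≈ 1.28724

r = 1.287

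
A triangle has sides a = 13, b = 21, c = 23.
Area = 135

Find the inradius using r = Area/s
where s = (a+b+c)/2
s = (13 + 21 + 23)/2 = 57/2 = 28.5
r = Area/s = 135/28.5 ≈ 4.73684

r = 4.737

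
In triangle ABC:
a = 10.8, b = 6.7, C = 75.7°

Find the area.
Two sides and the included angle (SAS): A = ½·a·b·sin(C) = ½·10.8·6.7·sin(75.7°)
sin(75.7°) ≈ 0.969016
A ≈ ½·72.36·0.969016 = 36.18·0.969016 ≈ 35.059

Area = 35.06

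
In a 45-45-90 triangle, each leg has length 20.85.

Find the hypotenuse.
In a 45-45-90 triangle the sides are in ratio 1 : 1 : √2, so hypotenuse = leg·√2.
Hypotenuse = 20.85·√2 ≈ 20.85·1.41421 ≈ 29.4864

Hypotenuse = 20.85√2 = 29.49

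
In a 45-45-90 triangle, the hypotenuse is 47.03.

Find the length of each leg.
In a 45-45-90 triangle hypotenuse = leg·√2, so leg = hypotenuse/√2.
Leg = 47.03/√2 ≈ 47.03/1.41421 ≈ 33.2552

Each leg = 33.26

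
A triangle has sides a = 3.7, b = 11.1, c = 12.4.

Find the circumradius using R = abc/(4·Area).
First find the area with Heron's formula.
s = (3.7 + 11.1 + 12.4)/2 = 13.6
Area = √(s(s−a)(s−b)(s−c)) = √(13.6·9.9·2.5·1.2) ≈ √403.92 ≈ 20.0978
abc = 3.7·11.1·12.4 = 509.268
R = abc/(4·Area) ≈ 509.268/(4·20.0978) = 509.268/80.391 ≈ 6.33488

R = 6.335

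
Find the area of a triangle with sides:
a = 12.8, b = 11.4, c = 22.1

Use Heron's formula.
s = (12.8 + 11.4 + 22.1)/2 = 46.3/2 = 23.15
s − a = 10.35, s − b = 11.75, s − c = 1.05
s(s−a)(s−b)(s−c) = 23.15·10.35·11.75·1.05 ≈ 2956.1
Area = √2956.1 ≈ 54.37

Area = 54.37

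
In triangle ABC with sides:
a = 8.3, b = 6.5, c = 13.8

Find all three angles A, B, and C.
Law of cosines for each angle (a² = 68.89, b² = 42.25, c² = 190.44):
cos(A) = (b² + c² − a²)/(2bc) = (42.25 + 190.44 − 68.89)/(2·6.5·13.8) = 163.8/179.4 ≈ 0.913043  ⇒  A ≈ 24.0706°
cos(B) = (a² + c² − b²)/(2ac) = (68.89 + 190.44 − 42.25)/(2·8.3·13.8) = 217.08/229.08 ≈ 0.947617  ⇒  B ≈ 18.6273°
cos(C) = (a² + b² − c²)/(2ab) = (68.89 + 42.25 − 190.44)/(2·8.3·6.5) = -79.3/107.9 ≈ -0.73494  ⇒  C ≈ 137.302°
Check: A + B + C ≈ 180°

A = 24.07°, B = 18.63°, C = 137.3°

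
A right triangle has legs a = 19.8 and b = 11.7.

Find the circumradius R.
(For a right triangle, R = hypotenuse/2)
Hypotenuse c = √(a² + b²) = √(392.04 + 136.89) = √528.93 ≈ 22.9985
R = c/2 ≈ 22.9985/2 ≈ 11.4992

R = 11.5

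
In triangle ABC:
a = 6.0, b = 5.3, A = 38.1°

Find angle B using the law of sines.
a/sin(A) = b/sin(B)  ⇒  sin(B) = b·sin(A)/a = 5.3·sin(38.1°)/6.0
sin(38.1°) ≈ 0.617036
sin(B) ≈ 5.3·0.617036/6.0 ≈ 3.27029/6.0 ≈ 0.545048
B = arcsin(0.545048) ≈ 33.028°
(Since b ≤ a we need B ≤ A, so the obtuse alternative 180° − 33.028° ≈ 146.972° is rejected.)

B = 33.03°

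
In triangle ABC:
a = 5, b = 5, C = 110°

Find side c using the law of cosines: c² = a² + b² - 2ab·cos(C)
c² = 5² + 5² − 2·5·5·cos(110°)
cos(110°) ≈ -0.34202
c² ≈ 25 + 25 − 50·(-0.34202) ≈ 50 + 17.101 ≈ 67.101
c ≈ √67.101 ≈ 8.19152

c = 8.192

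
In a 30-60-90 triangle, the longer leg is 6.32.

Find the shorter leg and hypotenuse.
In a 30-60-90 triangle the sides are in ratio 1 : √3 : 2, so short leg = long leg/√3 and hypotenuse = 2·(short leg).
Short leg = 6.32/√3 ≈ 6.32/1.73205 ≈ 3.64885
Hypotenuse = 2·3.64885 ≈ 7.29771

Short leg = 3.649, Hypotenuse = 7.298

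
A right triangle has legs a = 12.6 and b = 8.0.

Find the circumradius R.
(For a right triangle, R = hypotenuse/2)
Hypotenuse c = √(a² + b²) = √(158.76 + 64) = √222.76 ≈ 14.9251
R = c/2 ≈ 14.9251/2 ≈ 7.46257

R = 7.463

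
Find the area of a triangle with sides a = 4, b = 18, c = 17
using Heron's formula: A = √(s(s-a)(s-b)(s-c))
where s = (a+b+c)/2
s = (4 + 18 + 17)/2 = 39/2 = 19.5
s − a = 15.5, s − b = 1.5, s − c = 2.5
s(s−a)(s−b)(s−c) = 19.5·15.5·1.5·2.5 = 1133.4375
Area = √1133.4375 ≈ 33.6666

s = 19.5, Area = 33.67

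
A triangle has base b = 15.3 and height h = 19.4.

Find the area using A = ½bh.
A = ½·b·h = ½·15.3·19.4 = ½·296.82 = 148.41

Area = 148.41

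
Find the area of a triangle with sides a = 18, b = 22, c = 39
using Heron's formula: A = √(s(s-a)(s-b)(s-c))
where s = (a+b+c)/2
s = (18 + 22 + 39)/2 = 79/2 = 39.5
s − a = 21.5, s − b = 17.5, s − c = 0.5
s(s−a)(s−b)(s−c) = 39.5·21.5·17.5·0.5 = 7430.9375
Area = √7430.9375 ≈ 86.2029

s = 39.5, Area = 86.2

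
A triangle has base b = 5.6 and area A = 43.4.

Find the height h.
A = ½·b·h  ⇒  h = 2A/b = 2·43.4/5.6 = 86.8/5.6 ≈ 15.5

h = 15.5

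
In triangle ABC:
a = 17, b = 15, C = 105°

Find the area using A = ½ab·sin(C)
A = ½·a·b·sin(C) = ½·17·15·sin(105°)
sin(105°) ≈ 0.965926
A ≈ ½·255·0.965926 = 127.5·0.965926 ≈ 123.156

Area = 123.2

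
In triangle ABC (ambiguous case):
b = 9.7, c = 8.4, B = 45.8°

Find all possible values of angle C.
b/sin(B) = c/sin(C)  ⇒  sin(C) = c·sin(B)/b = 8.4·sin(45.8°)/9.7
sin(45.8°) ≈ 0.716911
sin(C) ≈ 8.4·0.716911/9.7 ≈ 6.02205/9.7 ≈ 0.62083
Candidate 1: C₁ = arcsin(0.62083) ≈ 38.3768°  →  A = 180° − 45.8° − 38.3768° ≈ 95.8232° > 0, valid
Candidate 2: C₂ = 180° − C₁ ≈ 141.623°  →  A = 180° − 45.8° − 141.623° ≈ -7.4232° ≤ 0, not a valid triangle

C = 38.38° (one solution)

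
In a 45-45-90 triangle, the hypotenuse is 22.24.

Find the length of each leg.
In a 45-45-90 triangle hypotenuse = leg·√2, so leg = hypotenuse/√2.
Leg = 22.24/√2 ≈ 22.24/1.41421 ≈ 15.7261

Each leg = 15.73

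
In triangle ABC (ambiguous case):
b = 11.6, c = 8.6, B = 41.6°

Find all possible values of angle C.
b/sin(B) = c/sin(C)  ⇒  sin(C) = c·sin(B)/b = 8.6·sin(41.6°)/11.6
sin(41.6°) ≈ 0.663926
sin(C) ≈ 8.6·0.663926/11.6 ≈ 5.70977/11.6 ≈ 0.492221
Candidate 1: C₁ = arcsin(0.492221) ≈ 29.4867°  →  A = 180° − 41.6° − 29.4867° ≈ 108.913° > 0, valid
Candidate 2: C₂ = 180° − C₁ ≈ 150.513°  →  A = 180° − 41.6° − 150.513° ≈ -12.1133° ≤ 0, not a valid triangle

C = 29.49° (one solution)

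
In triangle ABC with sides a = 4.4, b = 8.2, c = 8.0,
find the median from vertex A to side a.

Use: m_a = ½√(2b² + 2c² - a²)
m_a = ½√(2·8.2² + 2·8.0² − 4.4²) = ½√(2·67.24 + 2·64 − 19.36) = ½√(134.48 + 128 − 19.36) = ½√243.12
√243.12 ≈ 15.5923, so m_a ≈ 7.79615

m_a = 7.796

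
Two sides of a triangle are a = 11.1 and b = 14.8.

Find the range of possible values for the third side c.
Triangle inequality: |a − b| < c < a + b
|a − b| = |11.1 − 14.8| = 3.7
a + b = 11.1 + 14.8 = 25.9

3.7 < c < 25.9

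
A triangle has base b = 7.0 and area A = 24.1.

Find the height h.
A = ½·b·h  ⇒  h = 2A/b = 2·24.1/7.0 = 48.2/7.0 ≈ 6.88571

h = 6.886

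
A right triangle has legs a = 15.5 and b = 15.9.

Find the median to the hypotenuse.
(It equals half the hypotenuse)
Hypotenuse c = √(a² + b²) = √(240.25 + 252.81) = √493.06 ≈ 22.205
Median to hypotenuse = c/2 ≈ 22.205/2 ≈ 11.1025

Median = 11.1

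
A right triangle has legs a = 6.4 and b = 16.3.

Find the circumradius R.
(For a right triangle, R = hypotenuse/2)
Hypotenuse c = √(a² + b²) = √(40.96 + 265.69) = √306.65 ≈ 17.5114
R = c/2 ≈ 17.5114/2 ≈ 8.75571

R = 8.756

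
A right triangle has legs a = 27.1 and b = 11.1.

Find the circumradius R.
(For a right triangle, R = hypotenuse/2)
Hypotenuse c = √(a² + b²) = √(734.41 + 123.21) = √857.62 ≈ 29.2851
R = c/2 ≈ 29.2851/2 ≈ 14.6426

R = 14.64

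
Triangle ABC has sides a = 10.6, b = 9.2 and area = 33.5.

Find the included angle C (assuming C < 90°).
Area = ½·a·b·sin(C)  ⇒  sin(C) = 2·Area/(a·b) = 2·33.5/(10.6·9.2) = 67/97.52 ≈ 0.687039
C = arcsin(0.687039) ≈ 43.3961° (taking the acute solution since C < 90°)

C = 43.4°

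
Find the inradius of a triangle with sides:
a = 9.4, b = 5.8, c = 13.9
r = Area/s where s is the semi-perimeter.
s = (9.4 + 5.8 + 13.9)/2 = 29.1/2 = 14.55
Area = √(s(s−a)(s−b)(s−c)) = √(14.55·5.15·8.75·0.65) ≈ √426.179 ≈ 20.6441
r ≈ 20.6441/14.55 ≈ 1.41884

r = 1.419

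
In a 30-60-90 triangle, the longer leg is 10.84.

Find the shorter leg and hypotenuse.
In a 30-60-90 triangle the sides are in ratio 1 : √3 : 2, so short leg = long leg/√3 and hypotenuse = 2·(short leg).
Short leg = 10.84/√3 ≈ 10.84/1.73205 ≈ 6.25848
Hypotenuse = 2·6.25848 ≈ 12.517

Short leg = 6.258, Hypotenuse = 12.52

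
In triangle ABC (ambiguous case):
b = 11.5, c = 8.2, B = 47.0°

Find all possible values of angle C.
b/sin(B) = c/sin(C)  ⇒  sin(C) = c·sin(B)/b = 8.2·sin(47.0°)/11.5
sin(47.0°) ≈ 0.731354
sin(C) ≈ 8.2·0.731354/11.5 ≈ 5.9971/11.5 ≈ 0.521487
Candidate 1: C₁ = arcsin(0.521487) ≈ 31.432°  →  A = 180° − 47.0° − 31.432° ≈ 101.568° > 0, valid
Candidate 2: C₂ = 180° − C₁ ≈ 148.568°  →  A = 180° − 47.0° − 148.568° ≈ -15.568° ≤ 0, not a valid triangle

C = 31.43° (one solution)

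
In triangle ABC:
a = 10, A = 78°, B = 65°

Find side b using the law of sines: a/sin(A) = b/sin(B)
a/sin(A) = b/sin(B)  ⇒  b = a·sin(B)/sin(A) = 10·sin(65°)/sin(78°)
sin(65°) ≈ 0.906308, sin(78°) ≈ 0.978148
b ≈ 10·0.906308/0.978148 ≈ 9.06308/0.978148 ≈ 9.26555

b = 9.266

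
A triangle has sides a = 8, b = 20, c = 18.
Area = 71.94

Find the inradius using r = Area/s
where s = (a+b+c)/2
s = (8 + 20 + 18)/2 = 46/2 = 23
r = Area/s = 71.94/23 ≈ 3.12783

r = 3.128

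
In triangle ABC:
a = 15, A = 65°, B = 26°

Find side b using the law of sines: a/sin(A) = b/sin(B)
a/sin(A) = b/sin(B)  ⇒  b = a·sin(B)/sin(A) = 15·sin(26°)/sin(65°)
sin(26°) ≈ 0.438371, sin(65°) ≈ 0.906308
b ≈ 15·0.438371/0.906308 ≈ 6.57557/0.906308 ≈ 7.25534

b = 7.255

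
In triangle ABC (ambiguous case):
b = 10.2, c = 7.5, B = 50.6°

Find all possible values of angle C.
b/sin(B) = c/sin(C)  ⇒  sin(C) = c·sin(B)/b = 7.5·sin(50.6°)/10.2
sin(50.6°) ≈ 0.772734
sin(C) ≈ 7.5·0.772734/10.2 ≈ 5.7955/10.2 ≈ 0.568186
Candidate 1: C₁ = arcsin(0.568186) ≈ 34.6239°  →  A = 180° − 50.6° − 34.6239° ≈ 94.7761° > 0, valid
Candidate 2: C₂ = 180° − C₁ ≈ 145.376°  →  A = 180° − 50.6° − 145.376° ≈ -15.9761° ≤ 0, not a valid triangle

C = 34.62° (one solution)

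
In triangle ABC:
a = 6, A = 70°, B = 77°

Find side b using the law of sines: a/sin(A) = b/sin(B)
a/sin(A) = b/sin(B)  ⇒  b = a·sin(B)/sin(A) = 6·sin(77°)/sin(70°)
sin(77°) ≈ 0.97437, sin(70°) ≈ 0.939693
b ≈ 6·0.97437/0.939693 ≈ 5.84622/0.939693 ≈ 6.22142

b = 6.221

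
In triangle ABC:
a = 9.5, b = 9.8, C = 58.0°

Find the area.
Two sides and the included angle (SAS): A = ½·a·b·sin(C) = ½·9.5·9.8·sin(58.0°)
sin(58.0°) ≈ 0.848048
A ≈ ½·93.1·0.848048 = 46.55·0.848048 ≈ 39.4766

Area = 39.48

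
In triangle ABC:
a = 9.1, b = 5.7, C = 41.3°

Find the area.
Two sides and the included angle (SAS): A = ½·a·b·sin(C) = ½·9.1·5.7·sin(41.3°)
sin(41.3°) ≈ 0.660002
A ≈ ½·51.87·0.660002 = 25.935·0.660002 ≈ 17.1171

Area = 17.12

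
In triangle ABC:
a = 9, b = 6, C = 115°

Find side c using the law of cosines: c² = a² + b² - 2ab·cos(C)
c² = 9² + 6² − 2·9·6·cos(115°)
cos(115°) ≈ -0.422618
c² ≈ 81 + 36 − 108·(-0.422618) ≈ 117 + 45.6428 ≈ 162.643
c ≈ √162.643 ≈ 12.7531

c = 12.75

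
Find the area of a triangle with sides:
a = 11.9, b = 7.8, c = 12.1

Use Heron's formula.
s = (11.9 + 7.8 + 12.1)/2 = 31.8/2 = 15.9
s − a = 4, s − b = 8.1, s − c = 3.8
s(s−a)(s−b)(s−c) = 15.9·4·8.1·3.8 ≈ 1957.61
Area = √1957.61 ≈ 44.2449

Area = 44.24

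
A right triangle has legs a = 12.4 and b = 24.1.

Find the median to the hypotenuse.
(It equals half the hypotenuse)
Hypotenuse c = √(a² + b²) = √(153.76 + 580.81) = √734.57 ≈ 27.103
Median to hypotenuse = c/2 ≈ 27.103/2 ≈ 13.5515

Median = 13.55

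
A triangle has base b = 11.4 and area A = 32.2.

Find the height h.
A = ½·b·h  ⇒  h = 2A/b = 2·32.2/11.4 = 64.4/11.4 ≈ 5.64912

h = 5.649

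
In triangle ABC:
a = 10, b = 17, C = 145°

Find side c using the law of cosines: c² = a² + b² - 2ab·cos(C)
c² = 10² + 17² − 2·10·17·cos(145°)
cos(145°) ≈ -0.819152
c² ≈ 100 + 289 − 340·(-0.819152) ≈ 389 + 278.512 ≈ 667.512
c ≈ √667.512 ≈ 25.8362

c = 25.84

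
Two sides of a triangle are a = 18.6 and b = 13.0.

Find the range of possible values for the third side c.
Triangle inequality: |a − b| < c < a + b
|a − b| = |18.6 − 13.0| = 5.6
a + b = 18.6 + 13.0 = 31.6

5.6 < c < 31.6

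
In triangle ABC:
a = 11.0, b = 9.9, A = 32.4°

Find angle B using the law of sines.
a/sin(A) = b/sin(B)  ⇒  sin(B) = b·sin(A)/a = 9.9·sin(32.4°)/11.0
sin(32.4°) ≈ 0.535827
sin(B) ≈ 9.9·0.535827/11.0 ≈ 5.30469/11.0 ≈ 0.482244
B = arcsin(0.482244) ≈ 28.8321°
(Since b ≤ a we need B ≤ A, so the obtuse alternative 180° − 28.8321° ≈ 151.168° is rejected.)

B = 28.83°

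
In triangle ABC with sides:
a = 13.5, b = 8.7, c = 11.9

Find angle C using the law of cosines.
c² = a² + b² − 2ab·cos(C)  ⇒  cos(C) = (a² + b² − c²)/(2ab)
cos(C) = (13.5² + 8.7² − 11.9²)/(2·13.5·8.7) = (182.25 + 75.69 − 141.61)/234.9 = 116.33/234.9 ≈ 0.495232
C = arccos(0.495232) ≈ 60.3149°

C = 60.31°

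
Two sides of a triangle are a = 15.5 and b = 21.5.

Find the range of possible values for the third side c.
Triangle inequality: |a − b| < c < a + b
|a − b| = |15.5 − 21.5| = 6
a + b = 15.5 + 21.5 = 37

6 < c < 37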